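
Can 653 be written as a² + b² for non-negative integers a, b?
13² + 22² (a=13, b=22)

Factorization: 653 = 653
By Fermat: n is sum of two squares iff every prime p ≡ 3 (mod 4) appears to even power.
All primes ≡ 3 (mod 4) appear to even power.
Search a = 0, 1, 2, … for 653 - a² a perfect square: first hit at a = 13: 653 - 169 = 484 = 22².
653 = 13² + 22² = 169 + 484 ✓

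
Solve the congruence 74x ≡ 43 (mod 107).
x ≡ 83 (mod 107)

gcd(74, 107) = 1, which divides 43, so solutions exist.
Find 74^(-1) mod 107 by the extended Euclidean algorithm:
107 = 1 × 74 + 33  ⟹  33 = (1)·107 + (-1)·74
74 = 2 × 33 + 8  ⟹  8 = (-2)·107 + (3)·74
33 = 4 × 8 + 1  ⟹  1 = (9)·107 + (-13)·74
So (-13)·74 ≡ 1 (mod 107), i.e. 74^(-1) ≡ -13 ≡ 94 (mod 107).
x ≡ 94 × 43 = 4042 ≡ 83 (mod 107).
Check: 74 × 83 = 6142 ≡ 43 (mod 107).
Unique solution: x ≡ 83 (mod 107)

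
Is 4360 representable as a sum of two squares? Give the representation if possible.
2² + 66² (a=2, b=66)

Factorization: 4360 = 2^3 × 5 × 109
By Fermat: n is sum of two squares iff every prime p ≡ 3 (mod 4) appears to even power.
All primes ≡ 3 (mod 4) appear to even power.
Search a = 0, 1, 2, … for 4360 - a² a perfect square: first hit at a = 2: 4360 - 4 = 4356 = 66².
4360 = 2² + 66² = 4 + 4356 ✓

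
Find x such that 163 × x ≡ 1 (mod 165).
82

gcd(163, 165) = 1, so the inverse exists.
Extended Euclidean algorithm on (165, 163):
165 = 1 × 163 + 2  ⟹  2 = (1)·165 + (-1)·163
163 = 81 × 2 + 1  ⟹  1 = (-81)·165 + (82)·163
So (82)·163 ≡ 1 (mod 165), i.e. 163^(-1) ≡ 82 (mod 165).
Check: 163 × 82 = 13366 ≡ 1 (mod 165)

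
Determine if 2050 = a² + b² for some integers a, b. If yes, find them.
5² + 45² (a=5, b=45)

Factorization: 2050 = 2 × 5^2 × 41
By Fermat: n is sum of two squares iff every prime p ≡ 3 (mod 4) appears to even power.
All primes ≡ 3 (mod 4) appear to even power.
Search a = 0, 1, 2, … for 2050 - a² a perfect square: first hit at a = 5: 2050 - 25 = 2025 = 45².
2050 = 5² + 45² = 25 + 2025 ✓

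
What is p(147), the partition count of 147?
30388671978

p(n) counts ways to write n as a sum of positive integers (order ignored).
Euler's pentagonal recurrence: p(k) = p(k-1) + p(k-2) - p(k-5) - p(k-7) + p(k-12) + p(k-15) - ... (offsets j(3j∓1)/2, signs ++--, p(0)=1, p(<0)=0).
DP table for k = 0..146: p(0)=1, p(1)=1, p(2)=2, p(3)=3, p(4)=5, p(5)=7, p(6)=11, p(7)=15, p(8)=22, p(9)=30, p(10)=42, p(11)=56, p(12)=77, p(13)=101, p(14)=135, p(15)=176, p(16)=231, p(17)=297, p(18)=385, p(19)=490, p(20)=627, p(21)=792, p(22)=1002, p(23)=1255, p(24)=1575, p(25)=1958, p(26)=2436, p(27)=3010, p(28)=3718, p(29)=4565, p(30)=5604, p(31)=6842, p(32)=8349, p(33)=10143, p(34)=12310, p(35)=14883, p(36)=17977, p(37)=21637, p(38)=26015, p(39)=31185, p(40)=37338, p(41)=44583, p(42)=53174, p(43)=63261, p(44)=75175, p(45)=89134, p(46)=105558, p(47)=124754, p(48)=147273, p(49)=173525, p(50)=204226, p(51)=239943, p(52)=281589, p(53)=329931, p(54)=386155, p(55)=451276, p(56)=526823, p(57)=614154, p(58)=715220, p(59)=831820, p(60)=966467, p(61)=1121505, p(62)=1300156, p(63)=1505499, p(64)=1741630, p(65)=2012558, p(66)=2323520, p(67)=2679689, p(68)=3087735, p(69)=3554345, p(70)=4087968, p(71)=4697205, p(72)=5392783, p(73)=6185689, p(74)=7089500, p(75)=8118264, p(76)=9289091, p(77)=10619863, p(78)=12132164, p(79)=13848650, p(80)=15796476, p(81)=18004327, p(82)=20506255, p(83)=23338469, p(84)=26543660, p(85)=30167357, p(86)=34262962, p(87)=38887673, p(88)=44108109, p(89)=49995925, p(90)=56634173, p(91)=64112359, p(92)=72533807, p(93)=82010177, p(94)=92669720, p(95)=104651419, p(96)=118114304, p(97)=133230930, p(98)=150198136, p(99)=169229875, p(100)=190569292, p(101)=214481126, p(102)=241265379, p(103)=271248950, p(104)=304801365, p(105)=342325709, p(106)=384276336, p(107)=431149389, p(108)=483502844, p(109)=541946240, p(110)=607163746, p(111)=679903203, p(112)=761002156, p(113)=851376628, p(114)=952050665, p(115)=1064144451, p(116)=1188908248, p(117)=1327710076, p(118)=1482074143, p(119)=1653668665, p(120)=1844349560, p(121)=2056148051, p(122)=2291320912, p(123)=2552338241, p(124)=2841940500, p(125)=3163127352, p(126)=3519222692, p(127)=3913864295, p(128)=4351078600, p(129)=4835271870, p(130)=5371315400, p(131)=5964539504, p(132)=6620830889, p(133)=7346629512, p(134)=8149040695, p(135)=9035836076, p(136)=10015581680, p(137)=11097645016, p(138)=12292341831, p(139)=13610949895, p(140)=15065878135, p(141)=16670689208, p(142)=18440293320, p(143)=20390982757, p(144)=22540654445, p(145)=24908858009, p(146)=27517052599.
Final step: p(147) = p(146) + p(145) - p(142) - p(140) + p(135) + p(132) - p(125) - p(121) + p(112) + p(107) - p(96) - p(90) + p(77) + p(70) - p(55) - p(47) + p(30) + p(21) - p(2)
= 27517052599 + 24908858009 - 18440293320 - 15065878135 + 9035836076 + 6620830889 - 3163127352 - 2056148051 + 761002156 + 431149389 - 118114304 - 56634173 + 10619863 + 4087968 - 451276 - 124754 + 5604 + 792 - 2
= 30388671978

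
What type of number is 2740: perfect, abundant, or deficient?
abundant

Proper divisors of 2740: sum = 1 + 2 + 4 + 5 + 10 + 20 + 137 + 274 + 548 + 685 + 1370 = 3056
Since 3056 > 2740, 2740 is abundant.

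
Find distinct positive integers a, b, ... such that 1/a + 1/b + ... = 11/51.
1/5 + 1/64 + 1/16320

Greedy algorithm:
11/51: ceiling(51/11) = 5, use 1/5
4/255: ceiling(255/4) = 64, use 1/64
1/16320: ceiling(16320/1) = 16320, use 1/16320
Result: 11/51 = 1/5 + 1/64 + 1/16320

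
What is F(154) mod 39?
13

Matrix identity: Q^n = [[F_(n+1), F_n], [F_n, F_(n-1)]] with Q = [[1,1],[1,0]].
n = 154 = 10011010₂. Square-and-multiply, entries mod 39:
Q^1 = [[1,1],[1,0]]
Q^2 = (Q^1)² = [[2,1],[1,1]]
Q^4 = (Q^2)² = [[5,3],[3,2]]
Q^9 = (Q^4)²·Q = [[16,34],[34,21]]
Q^19 = (Q^9)²·Q = [[18,8],[8,10]]
Q^38 = (Q^19)² = [[37,29],[29,8]]
Q^77 = (Q^38)²·Q = [[5,26],[26,18]]
Q^154 = (Q^77)² = [[38,13],[13,25]]
F_154 mod 39 = Q^154[0][1] = 13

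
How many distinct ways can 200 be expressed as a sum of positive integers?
3972999029388

p(n) counts ways to write n as a sum of positive integers (order ignored).
Euler's pentagonal recurrence: p(k) = p(k-1) + p(k-2) - p(k-5) - p(k-7) + p(k-12) + p(k-15) - ... (offsets j(3j∓1)/2, signs ++--, p(0)=1, p(<0)=0).
DP table for k = 0..199: p(0)=1, p(1)=1, p(2)=2, p(3)=3, p(4)=5, p(5)=7, p(6)=11, p(7)=15, p(8)=22, p(9)=30, p(10)=42, p(11)=56, p(12)=77, p(13)=101, p(14)=135, p(15)=176, p(16)=231, p(17)=297, p(18)=385, p(19)=490, p(20)=627, p(21)=792, p(22)=1002, p(23)=1255, p(24)=1575, p(25)=1958, p(26)=2436, p(27)=3010, p(28)=3718, p(29)=4565, p(30)=5604, p(31)=6842, p(32)=8349, p(33)=10143, p(34)=12310, p(35)=14883, p(36)=17977, p(37)=21637, p(38)=26015, p(39)=31185, p(40)=37338, p(41)=44583, p(42)=53174, p(43)=63261, p(44)=75175, p(45)=89134, p(46)=105558, p(47)=124754, p(48)=147273, p(49)=173525, p(50)=204226, p(51)=239943, p(52)=281589, p(53)=329931, p(54)=386155, p(55)=451276, p(56)=526823, p(57)=614154, p(58)=715220, p(59)=831820, p(60)=966467, p(61)=1121505, p(62)=1300156, p(63)=1505499, p(64)=1741630, p(65)=2012558, p(66)=2323520, p(67)=2679689, p(68)=3087735, p(69)=3554345, p(70)=4087968, p(71)=4697205, p(72)=5392783, p(73)=6185689, p(74)=7089500, p(75)=8118264, p(76)=9289091, p(77)=10619863, p(78)=12132164, p(79)=13848650, p(80)=15796476, p(81)=18004327, p(82)=20506255, p(83)=23338469, p(84)=26543660, p(85)=30167357, p(86)=34262962, p(87)=38887673, p(88)=44108109, p(89)=49995925, p(90)=56634173, p(91)=64112359, p(92)=72533807, p(93)=82010177, p(94)=92669720, p(95)=104651419, p(96)=118114304, p(97)=133230930, p(98)=150198136, p(99)=169229875, p(100)=190569292, p(101)=214481126, p(102)=241265379, p(103)=271248950, p(104)=304801365, p(105)=342325709, p(106)=384276336, p(107)=431149389, p(108)=483502844, p(109)=541946240, p(110)=607163746, p(111)=679903203, p(112)=761002156, p(113)=851376628, p(114)=952050665, p(115)=1064144451, p(116)=1188908248, p(117)=1327710076, p(118)=1482074143, p(119)=1653668665, p(120)=1844349560, p(121)=2056148051, p(122)=2291320912, p(123)=2552338241, p(124)=2841940500, p(125)=3163127352, p(126)=3519222692, p(127)=3913864295, p(128)=4351078600, p(129)=4835271870, p(130)=5371315400, p(131)=5964539504, p(132)=6620830889, p(133)=7346629512, p(134)=8149040695, p(135)=9035836076, p(136)=10015581680, p(137)=11097645016, p(138)=12292341831, p(139)=13610949895, p(140)=15065878135, p(141)=16670689208, p(142)=18440293320, p(143)=20390982757, p(144)=22540654445, p(145)=24908858009, p(146)=27517052599, p(147)=30388671978, p(148)=33549419497, p(149)=37027355200, p(150)=40853235313, p(151)=45060624582, p(152)=49686288421, p(153)=54770336324, p(154)=60356673280, p(155)=66493182097, p(156)=73232243759, p(157)=80630964769, p(158)=88751778802, p(159)=97662728555, p(160)=107438159466, p(161)=118159068427, p(162)=129913904637, p(163)=142798995930, p(164)=156919475295, p(165)=172389800255, p(166)=189334822579, p(167)=207890420102, p(168)=228204732751, p(169)=250438925115, p(170)=274768617130, p(171)=301384802048, p(172)=330495499613, p(173)=362326859895, p(174)=397125074750, p(175)=435157697830, p(176)=476715857290, p(177)=522115831195, p(178)=571701605655, p(179)=625846753120, p(180)=684957390936, p(181)=749474411781, p(182)=819876908323, p(183)=896684817527, p(184)=980462880430, p(185)=1071823774337, p(186)=1171432692373, p(187)=1280011042268, p(188)=1398341745571, p(189)=1527273599625, p(190)=1667727404093, p(191)=1820701100652, p(192)=1987276856363, p(193)=2168627105469, p(194)=2366022741845, p(195)=2580840212973, p(196)=2814570987591, p(197)=3068829878530, p(198)=3345365983698, p(199)=3646072432125.
Final step: p(200) = p(199) + p(198) - p(195) - p(193) + p(188) + p(185) - p(178) - p(174) + p(165) + p(160) - p(149) - p(143) + p(130) + p(123) - p(108) - p(100) + p(83) + p(74) - p(55) - p(45) + p(24) + p(13)
= 3646072432125 + 3345365983698 - 2580840212973 - 2168627105469 + 1398341745571 + 1071823774337 - 571701605655 - 397125074750 + 172389800255 + 107438159466 - 37027355200 - 20390982757 + 5371315400 + 2552338241 - 483502844 - 190569292 + 23338469 + 7089500 - 451276 - 89134 + 1575 + 101
= 3972999029388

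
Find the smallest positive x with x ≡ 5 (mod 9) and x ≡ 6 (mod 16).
86

Using Chinese Remainder Theorem:
M = 9 × 16 = 144
M1 = 16, M2 = 9
y1 = 16^(-1) mod 9 = 4
y2 = 9^(-1) mod 16 = 9
x = (5×16×4 + 6×9×9) mod 144 = 86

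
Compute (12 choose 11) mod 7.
5

Using Lucas' theorem:
Write n=12 and k=11 in base 7:
n in base 7: [1, 5]
k in base 7: [1, 4]
C(12,11) mod 7 = ∏ C(n_i, k_i) mod 7
Digit binomials (mod 7): C(1,1) = 1; C(5,4) = 5
Product: 1 × 5 = 5 ≡ 5 (mod 7)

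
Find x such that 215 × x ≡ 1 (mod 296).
95

gcd(215, 296) = 1, so the inverse exists.
Extended Euclidean algorithm on (296, 215):
296 = 1 × 215 + 81  ⟹  81 = (1)·296 + (-1)·215
215 = 2 × 81 + 53  ⟹  53 = (-2)·296 + (3)·215
81 = 1 × 53 + 28  ⟹  28 = (3)·296 + (-4)·215
53 = 1 × 28 + 25  ⟹  25 = (-5)·296 + (7)·215
28 = 1 × 25 + 3  ⟹  3 = (8)·296 + (-11)·215
25 = 8 × 3 + 1  ⟹  1 = (-69)·296 + (95)·215
So (95)·215 ≡ 1 (mod 296), i.e. 215^(-1) ≡ 95 (mod 296).
Check: 215 × 95 = 20425 ≡ 1 (mod 296)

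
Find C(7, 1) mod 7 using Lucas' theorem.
0

Using Lucas' theorem:
Write n=7 and k=1 in base 7:
n in base 7: [1, 0]
k in base 7: [0, 1]
C(7,1) mod 7 = ∏ C(n_i, k_i) mod 7
Digit binomials (mod 7): C(1,0) = 1; C(0,1) = 0 (k_i > n_i)
Product: 1 × 0 = 0 ≡ 0 (mod 7)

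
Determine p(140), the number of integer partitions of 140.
15065878135

p(n) counts ways to write n as a sum of positive integers (order ignored).
Euler's pentagonal recurrence: p(k) = p(k-1) + p(k-2) - p(k-5) - p(k-7) + p(k-12) + p(k-15) - ... (offsets j(3j∓1)/2, signs ++--, p(0)=1, p(<0)=0).
DP table for k = 0..139: p(0)=1, p(1)=1, p(2)=2, p(3)=3, p(4)=5, p(5)=7, p(6)=11, p(7)=15, p(8)=22, p(9)=30, p(10)=42, p(11)=56, p(12)=77, p(13)=101, p(14)=135, p(15)=176, p(16)=231, p(17)=297, p(18)=385, p(19)=490, p(20)=627, p(21)=792, p(22)=1002, p(23)=1255, p(24)=1575, p(25)=1958, p(26)=2436, p(27)=3010, p(28)=3718, p(29)=4565, p(30)=5604, p(31)=6842, p(32)=8349, p(33)=10143, p(34)=12310, p(35)=14883, p(36)=17977, p(37)=21637, p(38)=26015, p(39)=31185, p(40)=37338, p(41)=44583, p(42)=53174, p(43)=63261, p(44)=75175, p(45)=89134, p(46)=105558, p(47)=124754, p(48)=147273, p(49)=173525, p(50)=204226, p(51)=239943, p(52)=281589, p(53)=329931, p(54)=386155, p(55)=451276, p(56)=526823, p(57)=614154, p(58)=715220, p(59)=831820, p(60)=966467, p(61)=1121505, p(62)=1300156, p(63)=1505499, p(64)=1741630, p(65)=2012558, p(66)=2323520, p(67)=2679689, p(68)=3087735, p(69)=3554345, p(70)=4087968, p(71)=4697205, p(72)=5392783, p(73)=6185689, p(74)=7089500, p(75)=8118264, p(76)=9289091, p(77)=10619863, p(78)=12132164, p(79)=13848650, p(80)=15796476, p(81)=18004327, p(82)=20506255, p(83)=23338469, p(84)=26543660, p(85)=30167357, p(86)=34262962, p(87)=38887673, p(88)=44108109, p(89)=49995925, p(90)=56634173, p(91)=64112359, p(92)=72533807, p(93)=82010177, p(94)=92669720, p(95)=104651419, p(96)=118114304, p(97)=133230930, p(98)=150198136, p(99)=169229875, p(100)=190569292, p(101)=214481126, p(102)=241265379, p(103)=271248950, p(104)=304801365, p(105)=342325709, p(106)=384276336, p(107)=431149389, p(108)=483502844, p(109)=541946240, p(110)=607163746, p(111)=679903203, p(112)=761002156, p(113)=851376628, p(114)=952050665, p(115)=1064144451, p(116)=1188908248, p(117)=1327710076, p(118)=1482074143, p(119)=1653668665, p(120)=1844349560, p(121)=2056148051, p(122)=2291320912, p(123)=2552338241, p(124)=2841940500, p(125)=3163127352, p(126)=3519222692, p(127)=3913864295, p(128)=4351078600, p(129)=4835271870, p(130)=5371315400, p(131)=5964539504, p(132)=6620830889, p(133)=7346629512, p(134)=8149040695, p(135)=9035836076, p(136)=10015581680, p(137)=11097645016, p(138)=12292341831, p(139)=13610949895.
Final step: p(140) = p(139) + p(138) - p(135) - p(133) + p(128) + p(125) - p(118) - p(114) + p(105) + p(100) - p(89) - p(83) + p(70) + p(63) - p(48) - p(40) + p(23) + p(14)
= 13610949895 + 12292341831 - 9035836076 - 7346629512 + 4351078600 + 3163127352 - 1482074143 - 952050665 + 342325709 + 190569292 - 49995925 - 23338469 + 4087968 + 1505499 - 147273 - 37338 + 1255 + 135
= 15065878135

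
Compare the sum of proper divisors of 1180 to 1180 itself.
abundant

Proper divisors of 1180: sum = 1 + 2 + 4 + 5 + 10 + 20 + 59 + 118 + 236 + 295 + 590 = 1340
Since 1340 > 1180, 1180 is abundant.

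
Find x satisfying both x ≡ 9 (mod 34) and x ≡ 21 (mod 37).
1131

Using Chinese Remainder Theorem:
M = 34 × 37 = 1258
M1 = 37, M2 = 34
y1 = 37^(-1) mod 34 = 23
y2 = 34^(-1) mod 37 = 12
x = (9×37×23 + 21×34×12) mod 1258 = 1131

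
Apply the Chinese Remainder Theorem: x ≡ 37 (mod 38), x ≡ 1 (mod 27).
379

Using Chinese Remainder Theorem:
M = 38 × 27 = 1026
M1 = 27, M2 = 38
y1 = 27^(-1) mod 38 = 31
y2 = 38^(-1) mod 27 = 5
x = (37×27×31 + 1×38×5) mod 1026 = 379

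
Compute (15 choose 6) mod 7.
0

Using Lucas' theorem:
Write n=15 and k=6 in base 7:
n in base 7: [2, 1]
k in base 7: [0, 6]
C(15,6) mod 7 = ∏ C(n_i, k_i) mod 7
Digit binomials (mod 7): C(2,0) = 1; C(1,6) = 0 (k_i > n_i)
Product: 1 × 0 = 0 ≡ 0 (mod 7)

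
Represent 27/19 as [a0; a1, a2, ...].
[1; 2, 2, 1, 2]

Euclidean algorithm steps:
27 = 1 × 19 + 8
19 = 2 × 8 + 3
8 = 2 × 3 + 2
3 = 1 × 2 + 1
2 = 2 × 1 + 0
Continued fraction: [1; 2, 2, 1, 2]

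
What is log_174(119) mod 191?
153

Baby-step giant-step with step n = ⌈√191⌉ = 14.
Baby steps 174^j mod 191 (j:value) for j=0..13: 0:1, 1:174, 2:98, 3:53, 4:54, 5:37, 6:135, 7:188, 8:51, 9:88, 10:32, 11:29, 12:80, 13:168.
Giant-step multiplier: 174^(-14) ≡ 174^(190-14) = 174^176 ≡ 85 (mod 191).
Giant steps γ_i = 119·85^i mod 191: γ_0=119, γ_1=183, γ_2=84, γ_3=73, γ_4=93, γ_5=74, γ_6=178, γ_7=41, γ_8=47, γ_9=175, γ_10=168 (in table at j=13).
x = i·n + j = 10·14 + 13 = 153.
Check: 174^153 ≡ 119 (mod 191).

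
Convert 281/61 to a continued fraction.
[4; 1, 1, 1, 1, 5, 2]

Euclidean algorithm steps:
281 = 4 × 61 + 37
61 = 1 × 37 + 24
37 = 1 × 24 + 13
24 = 1 × 13 + 11
13 = 1 × 11 + 2
11 = 5 × 2 + 1
2 = 2 × 1 + 0
Continued fraction: [4; 1, 1, 1, 1, 5, 2]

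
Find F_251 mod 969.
647

Matrix identity: Q^n = [[F_(n+1), F_n], [F_n, F_(n-1)]] with Q = [[1,1],[1,0]].
n = 251 = 11111011₂. Square-and-multiply, entries mod 969:
Q^1 = [[1,1],[1,0]]
Q^3 = (Q^1)²·Q = [[3,2],[2,1]]
Q^7 = (Q^3)²·Q = [[21,13],[13,8]]
Q^15 = (Q^7)²·Q = [[18,610],[610,377]]
Q^31 = (Q^15)²·Q = [[966,328],[328,638]]
Q^62 = (Q^31)² = [[34,914],[914,89]]
Q^125 = (Q^62)²·Q = [[323,305],[305,18]]
Q^251 = (Q^125)²·Q = [[0,647],[647,322]]
F_251 mod 969 = Q^251[0][1] = 647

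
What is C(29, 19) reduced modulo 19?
1

Using Lucas' theorem:
Write n=29 and k=19 in base 19:
n in base 19: [1, 10]
k in base 19: [1, 0]
C(29,19) mod 19 = ∏ C(n_i, k_i) mod 19
Digit binomials (mod 19): C(1,1) = 1; C(10,0) = 1
Product: 1 × 1 = 1 ≡ 1 (mod 19)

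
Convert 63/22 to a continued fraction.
[2; 1, 6, 3]

Euclidean algorithm steps:
63 = 2 × 22 + 19
22 = 1 × 19 + 3
19 = 6 × 3 + 1
3 = 3 × 1 + 0
Continued fraction: [2; 1, 6, 3]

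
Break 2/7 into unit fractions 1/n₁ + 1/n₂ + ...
1/4 + 1/28

Greedy algorithm:
2/7: ceiling(7/2) = 4, use 1/4
1/28: ceiling(28/1) = 28, use 1/28
Result: 2/7 = 1/4 + 1/28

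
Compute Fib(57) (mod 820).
162

Matrix identity: Q^n = [[F_(n+1), F_n], [F_n, F_(n-1)]] with Q = [[1,1],[1,0]].
n = 57 = 111001₂. Square-and-multiply, entries mod 820:
Q^1 = [[1,1],[1,0]]
Q^3 = (Q^1)²·Q = [[3,2],[2,1]]
Q^7 = (Q^3)²·Q = [[21,13],[13,8]]
Q^14 = (Q^7)² = [[610,377],[377,233]]
Q^28 = (Q^14)² = [[89,471],[471,438]]
Q^57 = (Q^28)²·Q = [[739,162],[162,577]]
F_57 mod 820 = Q^57[0][1] = 162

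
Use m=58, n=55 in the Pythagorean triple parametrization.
(339, 6380, 6389)

Euclid's formula: a = m² - n², b = 2mn, c = m² + n²
m = 58, n = 55
a = 58² - 55² = 3364 - 3025 = 339
b = 2 × 58 × 55 = 6380
c = 58² + 55² = 3364 + 3025 = 6389
Verification: 339² + 6380² = 114921 + 40704400 = 40819321 = 6389² ✓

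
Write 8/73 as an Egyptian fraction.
1/10 + 1/105 + 1/15330

Greedy algorithm:
8/73: ceiling(73/8) = 10, use 1/10
7/730: ceiling(730/7) = 105, use 1/105
1/15330: ceiling(15330/1) = 15330, use 1/15330
Result: 8/73 = 1/10 + 1/105 + 1/15330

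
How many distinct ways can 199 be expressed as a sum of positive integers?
3646072432125

p(n) counts ways to write n as a sum of positive integers (order ignored).
Euler's pentagonal recurrence: p(k) = p(k-1) + p(k-2) - p(k-5) - p(k-7) + p(k-12) + p(k-15) - ... (offsets j(3j∓1)/2, signs ++--, p(0)=1, p(<0)=0).
DP table for k = 0..198: p(0)=1, p(1)=1, p(2)=2, p(3)=3, p(4)=5, p(5)=7, p(6)=11, p(7)=15, p(8)=22, p(9)=30, p(10)=42, p(11)=56, p(12)=77, p(13)=101, p(14)=135, p(15)=176, p(16)=231, p(17)=297, p(18)=385, p(19)=490, p(20)=627, p(21)=792, p(22)=1002, p(23)=1255, p(24)=1575, p(25)=1958, p(26)=2436, p(27)=3010, p(28)=3718, p(29)=4565, p(30)=5604, p(31)=6842, p(32)=8349, p(33)=10143, p(34)=12310, p(35)=14883, p(36)=17977, p(37)=21637, p(38)=26015, p(39)=31185, p(40)=37338, p(41)=44583, p(42)=53174, p(43)=63261, p(44)=75175, p(45)=89134, p(46)=105558, p(47)=124754, p(48)=147273, p(49)=173525, p(50)=204226, p(51)=239943, p(52)=281589, p(53)=329931, p(54)=386155, p(55)=451276, p(56)=526823, p(57)=614154, p(58)=715220, p(59)=831820, p(60)=966467, p(61)=1121505, p(62)=1300156, p(63)=1505499, p(64)=1741630, p(65)=2012558, p(66)=2323520, p(67)=2679689, p(68)=3087735, p(69)=3554345, p(70)=4087968, p(71)=4697205, p(72)=5392783, p(73)=6185689, p(74)=7089500, p(75)=8118264, p(76)=9289091, p(77)=10619863, p(78)=12132164, p(79)=13848650, p(80)=15796476, p(81)=18004327, p(82)=20506255, p(83)=23338469, p(84)=26543660, p(85)=30167357, p(86)=34262962, p(87)=38887673, p(88)=44108109, p(89)=49995925, p(90)=56634173, p(91)=64112359, p(92)=72533807, p(93)=82010177, p(94)=92669720, p(95)=104651419, p(96)=118114304, p(97)=133230930, p(98)=150198136, p(99)=169229875, p(100)=190569292, p(101)=214481126, p(102)=241265379, p(103)=271248950, p(104)=304801365, p(105)=342325709, p(106)=384276336, p(107)=431149389, p(108)=483502844, p(109)=541946240, p(110)=607163746, p(111)=679903203, p(112)=761002156, p(113)=851376628, p(114)=952050665, p(115)=1064144451, p(116)=1188908248, p(117)=1327710076, p(118)=1482074143, p(119)=1653668665, p(120)=1844349560, p(121)=2056148051, p(122)=2291320912, p(123)=2552338241, p(124)=2841940500, p(125)=3163127352, p(126)=3519222692, p(127)=3913864295, p(128)=4351078600, p(129)=4835271870, p(130)=5371315400, p(131)=5964539504, p(132)=6620830889, p(133)=7346629512, p(134)=8149040695, p(135)=9035836076, p(136)=10015581680, p(137)=11097645016, p(138)=12292341831, p(139)=13610949895, p(140)=15065878135, p(141)=16670689208, p(142)=18440293320, p(143)=20390982757, p(144)=22540654445, p(145)=24908858009, p(146)=27517052599, p(147)=30388671978, p(148)=33549419497, p(149)=37027355200, p(150)=40853235313, p(151)=45060624582, p(152)=49686288421, p(153)=54770336324, p(154)=60356673280, p(155)=66493182097, p(156)=73232243759, p(157)=80630964769, p(158)=88751778802, p(159)=97662728555, p(160)=107438159466, p(161)=118159068427, p(162)=129913904637, p(163)=142798995930, p(164)=156919475295, p(165)=172389800255, p(166)=189334822579, p(167)=207890420102, p(168)=228204732751, p(169)=250438925115, p(170)=274768617130, p(171)=301384802048, p(172)=330495499613, p(173)=362326859895, p(174)=397125074750, p(175)=435157697830, p(176)=476715857290, p(177)=522115831195, p(178)=571701605655, p(179)=625846753120, p(180)=684957390936, p(181)=749474411781, p(182)=819876908323, p(183)=896684817527, p(184)=980462880430, p(185)=1071823774337, p(186)=1171432692373, p(187)=1280011042268, p(188)=1398341745571, p(189)=1527273599625, p(190)=1667727404093, p(191)=1820701100652, p(192)=1987276856363, p(193)=2168627105469, p(194)=2366022741845, p(195)=2580840212973, p(196)=2814570987591, p(197)=3068829878530, p(198)=3345365983698.
Final step: p(199) = p(198) + p(197) - p(194) - p(192) + p(187) + p(184) - p(177) - p(173) + p(164) + p(159) - p(148) - p(142) + p(129) + p(122) - p(107) - p(99) + p(82) + p(73) - p(54) - p(44) + p(23) + p(12)
= 3345365983698 + 3068829878530 - 2366022741845 - 1987276856363 + 1280011042268 + 980462880430 - 522115831195 - 362326859895 + 156919475295 + 97662728555 - 33549419497 - 18440293320 + 4835271870 + 2291320912 - 431149389 - 169229875 + 20506255 + 6185689 - 386155 - 75175 + 1255 + 77
= 3646072432125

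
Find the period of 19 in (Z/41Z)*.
40

41 is prime, so ord(19) divides φ(41) = 40.
Divisors of 40: 1, 2, 4, 5, 8, 10, 20, 40.
Repeated squaring: 19^1 ≡ 19, 19^2 ≡ 33, 19^4 ≡ 23, 19^8 ≡ 37, 19^16 ≡ 16, 19^32 ≡ 10 (mod 41).
Test 19^d mod 41 for each divisor d in increasing order:
19^1 ≡ 19
19^2 ≡ 33
19^4 ≡ 23
19^5 = 19^4·19^1 ≡ 27
19^8 ≡ 37
19^10 = 19^8·19^2 ≡ 32
19^20 = 19^16·19^4 ≡ 40
19^40 = 19^32·19^8 ≡ 1  ← first divisor giving 1
The order is 40.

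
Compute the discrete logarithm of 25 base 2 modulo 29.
16

Baby-step giant-step with step n = ⌈√29⌉ = 6.
Baby steps 2^j mod 29 (j:value) for j=0..5: 0:1, 1:2, 2:4, 3:8, 4:16, 5:3.
Giant-step multiplier: 2^(-6) ≡ 2^(28-6) = 2^22 ≡ 5 (mod 29).
Giant steps γ_i = 25·5^i mod 29: γ_0=25, γ_1=9, γ_2=16 (in table at j=4).
x = i·n + j = 2·6 + 4 = 16.
Check: 2^16 ≡ 25 (mod 29).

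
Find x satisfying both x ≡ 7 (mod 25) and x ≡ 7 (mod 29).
7

Using Chinese Remainder Theorem:
M = 25 × 29 = 725
M1 = 29, M2 = 25
y1 = 29^(-1) mod 25 = 19
y2 = 25^(-1) mod 29 = 7
x = (7×29×19 + 7×25×7) mod 725 = 7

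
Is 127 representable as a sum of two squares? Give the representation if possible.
Not possible

Factorization: 127 = 127
By Fermat: n is sum of two squares iff every prime p ≡ 3 (mod 4) appears to even power.
Prime(s) ≡ 3 (mod 4) with odd exponent: [(127, 1)]
Therefore 127 cannot be expressed as a² + b².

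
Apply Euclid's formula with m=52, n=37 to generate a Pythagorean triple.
(1335, 3848, 4073)

Euclid's formula: a = m² - n², b = 2mn, c = m² + n²
m = 52, n = 37
a = 52² - 37² = 2704 - 1369 = 1335
b = 2 × 52 × 37 = 3848
c = 52² + 37² = 2704 + 1369 = 4073
Verification: 1335² + 3848² = 1782225 + 14807104 = 16589329 = 4073² ✓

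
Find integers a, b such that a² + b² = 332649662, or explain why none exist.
Not possible

Factorization: 332649662 = 2 × 29 × 179^3
By Fermat: n is sum of two squares iff every prime p ≡ 3 (mod 4) appears to even power.
Prime(s) ≡ 3 (mod 4) with odd exponent: [(179, 3)]
Therefore 332649662 cannot be expressed as a² + b².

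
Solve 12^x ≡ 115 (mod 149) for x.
107

Baby-step giant-step with step n = ⌈√149⌉ = 13.
Baby steps 12^j mod 149 (j:value) for j=0..12: 0:1, 1:12, 2:144, 3:89, 4:25, 5:2, 6:24, 7:139, 8:29, 9:50, 10:4, 11:48, 12:129.
Giant-step multiplier: 12^(-13) ≡ 12^(148-13) = 12^135 ≡ 18 (mod 149).
Giant steps γ_i = 115·18^i mod 149: γ_0=115, γ_1=133, γ_2=10, γ_3=31, γ_4=111, γ_5=61, γ_6=55, γ_7=96, γ_8=89 (in table at j=3).
x = i·n + j = 8·13 + 3 = 107.
Check: 12^107 ≡ 115 (mod 149).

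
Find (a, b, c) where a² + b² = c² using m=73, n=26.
(4653, 3796, 6005)

Euclid's formula: a = m² - n², b = 2mn, c = m² + n²
m = 73, n = 26
a = 73² - 26² = 5329 - 676 = 4653
b = 2 × 73 × 26 = 3796
c = 73² + 26² = 5329 + 676 = 6005
Verification: 4653² + 3796² = 21650409 + 14409616 = 36060025 = 6005² ✓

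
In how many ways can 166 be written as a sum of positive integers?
189334822579

p(n) counts ways to write n as a sum of positive integers (order ignored).
Euler's pentagonal recurrence: p(k) = p(k-1) + p(k-2) - p(k-5) - p(k-7) + p(k-12) + p(k-15) - ... (offsets j(3j∓1)/2, signs ++--, p(0)=1, p(<0)=0).
DP table for k = 0..165: p(0)=1, p(1)=1, p(2)=2, p(3)=3, p(4)=5, p(5)=7, p(6)=11, p(7)=15, p(8)=22, p(9)=30, p(10)=42, p(11)=56, p(12)=77, p(13)=101, p(14)=135, p(15)=176, p(16)=231, p(17)=297, p(18)=385, p(19)=490, p(20)=627, p(21)=792, p(22)=1002, p(23)=1255, p(24)=1575, p(25)=1958, p(26)=2436, p(27)=3010, p(28)=3718, p(29)=4565, p(30)=5604, p(31)=6842, p(32)=8349, p(33)=10143, p(34)=12310, p(35)=14883, p(36)=17977, p(37)=21637, p(38)=26015, p(39)=31185, p(40)=37338, p(41)=44583, p(42)=53174, p(43)=63261, p(44)=75175, p(45)=89134, p(46)=105558, p(47)=124754, p(48)=147273, p(49)=173525, p(50)=204226, p(51)=239943, p(52)=281589, p(53)=329931, p(54)=386155, p(55)=451276, p(56)=526823, p(57)=614154, p(58)=715220, p(59)=831820, p(60)=966467, p(61)=1121505, p(62)=1300156, p(63)=1505499, p(64)=1741630, p(65)=2012558, p(66)=2323520, p(67)=2679689, p(68)=3087735, p(69)=3554345, p(70)=4087968, p(71)=4697205, p(72)=5392783, p(73)=6185689, p(74)=7089500, p(75)=8118264, p(76)=9289091, p(77)=10619863, p(78)=12132164, p(79)=13848650, p(80)=15796476, p(81)=18004327, p(82)=20506255, p(83)=23338469, p(84)=26543660, p(85)=30167357, p(86)=34262962, p(87)=38887673, p(88)=44108109, p(89)=49995925, p(90)=56634173, p(91)=64112359, p(92)=72533807, p(93)=82010177, p(94)=92669720, p(95)=104651419, p(96)=118114304, p(97)=133230930, p(98)=150198136, p(99)=169229875, p(100)=190569292, p(101)=214481126, p(102)=241265379, p(103)=271248950, p(104)=304801365, p(105)=342325709, p(106)=384276336, p(107)=431149389, p(108)=483502844, p(109)=541946240, p(110)=607163746, p(111)=679903203, p(112)=761002156, p(113)=851376628, p(114)=952050665, p(115)=1064144451, p(116)=1188908248, p(117)=1327710076, p(118)=1482074143, p(119)=1653668665, p(120)=1844349560, p(121)=2056148051, p(122)=2291320912, p(123)=2552338241, p(124)=2841940500, p(125)=3163127352, p(126)=3519222692, p(127)=3913864295, p(128)=4351078600, p(129)=4835271870, p(130)=5371315400, p(131)=5964539504, p(132)=6620830889, p(133)=7346629512, p(134)=8149040695, p(135)=9035836076, p(136)=10015581680, p(137)=11097645016, p(138)=12292341831, p(139)=13610949895, p(140)=15065878135, p(141)=16670689208, p(142)=18440293320, p(143)=20390982757, p(144)=22540654445, p(145)=24908858009, p(146)=27517052599, p(147)=30388671978, p(148)=33549419497, p(149)=37027355200, p(150)=40853235313, p(151)=45060624582, p(152)=49686288421, p(153)=54770336324, p(154)=60356673280, p(155)=66493182097, p(156)=73232243759, p(157)=80630964769, p(158)=88751778802, p(159)=97662728555, p(160)=107438159466, p(161)=118159068427, p(162)=129913904637, p(163)=142798995930, p(164)=156919475295, p(165)=172389800255.
Final step: p(166) = p(165) + p(164) - p(161) - p(159) + p(154) + p(151) - p(144) - p(140) + p(131) + p(126) - p(115) - p(109) + p(96) + p(89) - p(74) - p(66) + p(49) + p(40) - p(21) - p(11)
= 172389800255 + 156919475295 - 118159068427 - 97662728555 + 60356673280 + 45060624582 - 22540654445 - 15065878135 + 5964539504 + 3519222692 - 1064144451 - 541946240 + 118114304 + 49995925 - 7089500 - 2323520 + 173525 + 37338 - 792 - 56
= 189334822579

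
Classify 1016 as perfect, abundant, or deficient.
deficient

Proper divisors of 1016: sum = 1 + 2 + 4 + 8 + 127 + 254 + 508 = 904
Since 904 < 1016, 1016 is deficient.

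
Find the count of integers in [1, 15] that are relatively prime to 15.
8

15 = 3 × 5
φ(n) = n × ∏(1 - 1/p) for each prime p dividing n
φ(15) = 15 × (1 - 1/3) × (1 - 1/5) = 8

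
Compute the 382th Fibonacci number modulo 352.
287

Matrix identity: Q^n = [[F_(n+1), F_n], [F_n, F_(n-1)]] with Q = [[1,1],[1,0]].
n = 382 = 101111110₂. Square-and-multiply, entries mod 352:
Q^1 = [[1,1],[1,0]]
Q^2 = (Q^1)² = [[2,1],[1,1]]
Q^5 = (Q^2)²·Q = [[8,5],[5,3]]
Q^11 = (Q^5)²·Q = [[144,89],[89,55]]
Q^23 = (Q^11)²·Q = [[256,145],[145,111]]
Q^47 = (Q^23)²·Q = [[32,321],[321,63]]
Q^95 = (Q^47)²·Q = [[96,225],[225,223]]
Q^191 = (Q^95)²·Q = [[320,1],[1,319]]
Q^382 = (Q^191)² = [[321,287],[287,34]]
F_382 mod 352 = Q^382[0][1] = 287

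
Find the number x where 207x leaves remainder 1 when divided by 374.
159

gcd(207, 374) = 1, so the inverse exists.
Extended Euclidean algorithm on (374, 207):
374 = 1 × 207 + 167  ⟹  167 = (1)·374 + (-1)·207
207 = 1 × 167 + 40  ⟹  40 = (-1)·374 + (2)·207
167 = 4 × 40 + 7  ⟹  7 = (5)·374 + (-9)·207
40 = 5 × 7 + 5  ⟹  5 = (-26)·374 + (47)·207
7 = 1 × 5 + 2  ⟹  2 = (31)·374 + (-56)·207
5 = 2 × 2 + 1  ⟹  1 = (-88)·374 + (159)·207
So (159)·207 ≡ 1 (mod 374), i.e. 207^(-1) ≡ 159 (mod 374).
Check: 207 × 159 = 32913 ≡ 1 (mod 374)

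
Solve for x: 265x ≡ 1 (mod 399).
265

gcd(265, 399) = 1, so the inverse exists.
Extended Euclidean algorithm on (399, 265):
399 = 1 × 265 + 134  ⟹  134 = (1)·399 + (-1)·265
265 = 1 × 134 + 131  ⟹  131 = (-1)·399 + (2)·265
134 = 1 × 131 + 3  ⟹  3 = (2)·399 + (-3)·265
131 = 43 × 3 + 2  ⟹  2 = (-87)·399 + (131)·265
3 = 1 × 2 + 1  ⟹  1 = (89)·399 + (-134)·265
So (-134)·265 ≡ 1 (mod 399), i.e. 265^(-1) ≡ -134 ≡ 265 (mod 399).
Check: 265 × 265 = 70225 ≡ 1 (mod 399)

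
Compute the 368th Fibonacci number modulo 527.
21

Matrix identity: Q^n = [[F_(n+1), F_n], [F_n, F_(n-1)]] with Q = [[1,1],[1,0]].
n = 368 = 101110000₂. Square-and-multiply, entries mod 527:
Q^1 = [[1,1],[1,0]]
Q^2 = (Q^1)² = [[2,1],[1,1]]
Q^5 = (Q^2)²·Q = [[8,5],[5,3]]
Q^11 = (Q^5)²·Q = [[144,89],[89,55]]
Q^23 = (Q^11)²·Q = [[519,199],[199,320]]
Q^46 = (Q^23)² = [[140,429],[429,238]]
Q^92 = (Q^46)² = [[219,373],[373,373]]
Q^184 = (Q^92)² = [[5,3],[3,2]]
Q^368 = (Q^184)² = [[34,21],[21,13]]
F_368 mod 527 = Q^368[0][1] = 21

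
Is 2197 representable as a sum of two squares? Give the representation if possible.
9² + 46² (a=9, b=46)

Factorization: 2197 = 13^3
By Fermat: n is sum of two squares iff every prime p ≡ 3 (mod 4) appears to even power.
All primes ≡ 3 (mod 4) appear to even power.
Search a = 0, 1, 2, … for 2197 - a² a perfect square: first hit at a = 9: 2197 - 81 = 2116 = 46².
2197 = 9² + 46² = 81 + 2116 ✓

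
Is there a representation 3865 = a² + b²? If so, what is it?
12² + 61² (a=12, b=61)

Factorization: 3865 = 5 × 773
By Fermat: n is sum of two squares iff every prime p ≡ 3 (mod 4) appears to even power.
All primes ≡ 3 (mod 4) appear to even power.
Search a = 0, 1, 2, … for 3865 - a² a perfect square: first hit at a = 12: 3865 - 144 = 3721 = 61².
3865 = 12² + 61² = 144 + 3721 ✓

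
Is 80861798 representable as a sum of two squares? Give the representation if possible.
Not possible

Factorization: 80861798 = 2 × 37 × 103^3
By Fermat: n is sum of two squares iff every prime p ≡ 3 (mod 4) appears to even power.
Prime(s) ≡ 3 (mod 4) with odd exponent: [(103, 3)]
Therefore 80861798 cannot be expressed as a² + b².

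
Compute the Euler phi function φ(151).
150

151 = 151
φ(n) = n × ∏(1 - 1/p) for each prime p dividing n
φ(151) = 151 × (1 - 1/151) = 150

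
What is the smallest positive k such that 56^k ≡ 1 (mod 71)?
70

71 is prime, so ord(56) divides φ(71) = 70.
Divisors of 70: 1, 2, 5, 7, 10, 14, 35, 70.
Repeated squaring: 56^1 ≡ 56, 56^2 ≡ 12, 56^4 ≡ 2, 56^8 ≡ 4, 56^16 ≡ 16, 56^32 ≡ 43, 56^64 ≡ 3 (mod 71).
Test 56^d mod 71 for each divisor d in increasing order:
56^1 ≡ 56
56^2 ≡ 12
56^5 = 56^4·56^1 ≡ 41
56^7 = 56^4·56^2·56^1 ≡ 66
56^10 = 56^8·56^2 ≡ 48
56^14 = 56^8·56^4·56^2 ≡ 25
56^35 = 56^32·56^2·56^1 ≡ 70
56^70 = 56^64·56^4·56^2 ≡ 1  ← first divisor giving 1
The order is 70.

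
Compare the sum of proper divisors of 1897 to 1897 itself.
deficient

Proper divisors of 1897: sum = 1 + 7 + 271 = 279
Since 279 < 1897, 1897 is deficient.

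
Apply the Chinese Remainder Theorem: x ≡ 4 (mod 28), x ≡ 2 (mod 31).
312

Using Chinese Remainder Theorem:
M = 28 × 31 = 868
M1 = 31, M2 = 28
y1 = 31^(-1) mod 28 = 19
y2 = 28^(-1) mod 31 = 10
x = (4×31×19 + 2×28×10) mod 868 = 312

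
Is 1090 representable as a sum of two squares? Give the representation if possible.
1² + 33² (a=1, b=33)

Factorization: 1090 = 2 × 5 × 109
By Fermat: n is sum of two squares iff every prime p ≡ 3 (mod 4) appears to even power.
All primes ≡ 3 (mod 4) appear to even power.
Search a = 0, 1, 2, … for 1090 - a² a perfect square: first hit at a = 1: 1090 - 1 = 1089 = 33².
1090 = 1² + 33² = 1 + 1089 ✓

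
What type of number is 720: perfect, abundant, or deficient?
abundant

Proper divisors of 720: sum = 1 + 2 + 3 + 4 + 5 + 6 + 8 + 9 + ... + 144 + 180 + 240 + 360 (29 divisors) = 1698
Since 1698 > 720, 720 is abundant.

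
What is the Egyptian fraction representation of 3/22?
1/8 + 1/88

Greedy algorithm:
3/22: ceiling(22/3) = 8, use 1/8
1/88: ceiling(88/1) = 88, use 1/88
Result: 3/22 = 1/8 + 1/88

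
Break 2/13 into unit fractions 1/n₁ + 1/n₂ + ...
1/7 + 1/91

Greedy algorithm:
2/13: ceiling(13/2) = 7, use 1/7
1/91: ceiling(91/1) = 91, use 1/91
Result: 2/13 = 1/7 + 1/91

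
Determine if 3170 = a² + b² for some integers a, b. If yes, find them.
19² + 53² (a=19, b=53)

Factorization: 3170 = 2 × 5 × 317
By Fermat: n is sum of two squares iff every prime p ≡ 3 (mod 4) appears to even power.
All primes ≡ 3 (mod 4) appear to even power.
Search a = 0, 1, 2, … for 3170 - a² a perfect square: first hit at a = 19: 3170 - 361 = 2809 = 53².
3170 = 19² + 53² = 361 + 2809 ✓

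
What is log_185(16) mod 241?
40

Baby-step giant-step with step n = ⌈√241⌉ = 16.
Baby steps 185^j mod 241 (j:value) for j=0..15: 0:1, 1:185, 2:3, 3:73, 4:9, 5:219, 6:27, 7:175, 8:81, 9:43, 10:2, 11:129, 12:6, 13:146, 14:18, 15:197.
Giant-step multiplier: 185^(-16) ≡ 185^(240-16) = 185^224 ≡ 183 (mod 241).
Giant steps γ_i = 16·183^i mod 241: γ_0=16, γ_1=36, γ_2=81 (in table at j=8).
x = i·n + j = 2·16 + 8 = 40.
Check: 185^40 ≡ 16 (mod 241).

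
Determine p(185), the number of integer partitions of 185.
1071823774337

p(n) counts ways to write n as a sum of positive integers (order ignored).
Euler's pentagonal recurrence: p(k) = p(k-1) + p(k-2) - p(k-5) - p(k-7) + p(k-12) + p(k-15) - ... (offsets j(3j∓1)/2, signs ++--, p(0)=1, p(<0)=0).
DP table for k = 0..184: p(0)=1, p(1)=1, p(2)=2, p(3)=3, p(4)=5, p(5)=7, p(6)=11, p(7)=15, p(8)=22, p(9)=30, p(10)=42, p(11)=56, p(12)=77, p(13)=101, p(14)=135, p(15)=176, p(16)=231, p(17)=297, p(18)=385, p(19)=490, p(20)=627, p(21)=792, p(22)=1002, p(23)=1255, p(24)=1575, p(25)=1958, p(26)=2436, p(27)=3010, p(28)=3718, p(29)=4565, p(30)=5604, p(31)=6842, p(32)=8349, p(33)=10143, p(34)=12310, p(35)=14883, p(36)=17977, p(37)=21637, p(38)=26015, p(39)=31185, p(40)=37338, p(41)=44583, p(42)=53174, p(43)=63261, p(44)=75175, p(45)=89134, p(46)=105558, p(47)=124754, p(48)=147273, p(49)=173525, p(50)=204226, p(51)=239943, p(52)=281589, p(53)=329931, p(54)=386155, p(55)=451276, p(56)=526823, p(57)=614154, p(58)=715220, p(59)=831820, p(60)=966467, p(61)=1121505, p(62)=1300156, p(63)=1505499, p(64)=1741630, p(65)=2012558, p(66)=2323520, p(67)=2679689, p(68)=3087735, p(69)=3554345, p(70)=4087968, p(71)=4697205, p(72)=5392783, p(73)=6185689, p(74)=7089500, p(75)=8118264, p(76)=9289091, p(77)=10619863, p(78)=12132164, p(79)=13848650, p(80)=15796476, p(81)=18004327, p(82)=20506255, p(83)=23338469, p(84)=26543660, p(85)=30167357, p(86)=34262962, p(87)=38887673, p(88)=44108109, p(89)=49995925, p(90)=56634173, p(91)=64112359, p(92)=72533807, p(93)=82010177, p(94)=92669720, p(95)=104651419, p(96)=118114304, p(97)=133230930, p(98)=150198136, p(99)=169229875, p(100)=190569292, p(101)=214481126, p(102)=241265379, p(103)=271248950, p(104)=304801365, p(105)=342325709, p(106)=384276336, p(107)=431149389, p(108)=483502844, p(109)=541946240, p(110)=607163746, p(111)=679903203, p(112)=761002156, p(113)=851376628, p(114)=952050665, p(115)=1064144451, p(116)=1188908248, p(117)=1327710076, p(118)=1482074143, p(119)=1653668665, p(120)=1844349560, p(121)=2056148051, p(122)=2291320912, p(123)=2552338241, p(124)=2841940500, p(125)=3163127352, p(126)=3519222692, p(127)=3913864295, p(128)=4351078600, p(129)=4835271870, p(130)=5371315400, p(131)=5964539504, p(132)=6620830889, p(133)=7346629512, p(134)=8149040695, p(135)=9035836076, p(136)=10015581680, p(137)=11097645016, p(138)=12292341831, p(139)=13610949895, p(140)=15065878135, p(141)=16670689208, p(142)=18440293320, p(143)=20390982757, p(144)=22540654445, p(145)=24908858009, p(146)=27517052599, p(147)=30388671978, p(148)=33549419497, p(149)=37027355200, p(150)=40853235313, p(151)=45060624582, p(152)=49686288421, p(153)=54770336324, p(154)=60356673280, p(155)=66493182097, p(156)=73232243759, p(157)=80630964769, p(158)=88751778802, p(159)=97662728555, p(160)=107438159466, p(161)=118159068427, p(162)=129913904637, p(163)=142798995930, p(164)=156919475295, p(165)=172389800255, p(166)=189334822579, p(167)=207890420102, p(168)=228204732751, p(169)=250438925115, p(170)=274768617130, p(171)=301384802048, p(172)=330495499613, p(173)=362326859895, p(174)=397125074750, p(175)=435157697830, p(176)=476715857290, p(177)=522115831195, p(178)=571701605655, p(179)=625846753120, p(180)=684957390936, p(181)=749474411781, p(182)=819876908323, p(183)=896684817527, p(184)=980462880430.
Final step: p(185) = p(184) + p(183) - p(180) - p(178) + p(173) + p(170) - p(163) - p(159) + p(150) + p(145) - p(134) - p(128) + p(115) + p(108) - p(93) - p(85) + p(68) + p(59) - p(40) - p(30) + p(9)
= 980462880430 + 896684817527 - 684957390936 - 571701605655 + 362326859895 + 274768617130 - 142798995930 - 97662728555 + 40853235313 + 24908858009 - 8149040695 - 4351078600 + 1064144451 + 483502844 - 82010177 - 30167357 + 3087735 + 831820 - 37338 - 5604 + 30
= 1071823774337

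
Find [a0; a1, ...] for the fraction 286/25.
[11; 2, 3, 1, 2]

Euclidean algorithm steps:
286 = 11 × 25 + 11
25 = 2 × 11 + 3
11 = 3 × 3 + 2
3 = 1 × 2 + 1
2 = 2 × 1 + 0
Continued fraction: [11; 2, 3, 1, 2]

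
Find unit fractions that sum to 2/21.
1/11 + 1/231

Greedy algorithm:
2/21: ceiling(21/2) = 11, use 1/11
1/231: ceiling(231/1) = 231, use 1/231
Result: 2/21 = 1/11 + 1/231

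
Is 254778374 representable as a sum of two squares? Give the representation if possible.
Not possible

Factorization: 254778374 = 2 × 37 × 151^3
By Fermat: n is sum of two squares iff every prime p ≡ 3 (mod 4) appears to even power.
Prime(s) ≡ 3 (mod 4) with odd exponent: [(151, 3)]
Therefore 254778374 cannot be expressed as a² + b².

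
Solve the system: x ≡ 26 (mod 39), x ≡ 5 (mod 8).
221

Using Chinese Remainder Theorem:
M = 39 × 8 = 312
M1 = 8, M2 = 39
y1 = 8^(-1) mod 39 = 5
y2 = 39^(-1) mod 8 = 7
x = (26×8×5 + 5×39×7) mod 312 = 221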